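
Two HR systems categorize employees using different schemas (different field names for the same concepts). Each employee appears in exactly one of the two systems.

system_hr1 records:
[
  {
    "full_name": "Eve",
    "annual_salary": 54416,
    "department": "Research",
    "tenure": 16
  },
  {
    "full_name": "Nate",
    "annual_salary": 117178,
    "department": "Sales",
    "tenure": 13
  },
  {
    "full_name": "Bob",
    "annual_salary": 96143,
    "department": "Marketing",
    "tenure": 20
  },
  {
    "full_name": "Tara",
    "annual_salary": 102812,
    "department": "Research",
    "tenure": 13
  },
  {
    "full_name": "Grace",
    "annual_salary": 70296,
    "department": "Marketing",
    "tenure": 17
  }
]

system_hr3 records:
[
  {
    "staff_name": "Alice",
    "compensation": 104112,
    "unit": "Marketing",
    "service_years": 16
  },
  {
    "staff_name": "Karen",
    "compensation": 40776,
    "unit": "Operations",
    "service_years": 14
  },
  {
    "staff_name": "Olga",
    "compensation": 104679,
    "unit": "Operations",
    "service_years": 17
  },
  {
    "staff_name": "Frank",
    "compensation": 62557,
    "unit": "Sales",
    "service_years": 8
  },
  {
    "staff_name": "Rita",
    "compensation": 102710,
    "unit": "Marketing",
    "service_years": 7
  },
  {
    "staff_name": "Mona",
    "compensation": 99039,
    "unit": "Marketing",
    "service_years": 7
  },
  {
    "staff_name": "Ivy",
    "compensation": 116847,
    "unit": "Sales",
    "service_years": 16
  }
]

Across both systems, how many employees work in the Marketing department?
5

Schema mapping: "department" (system_hr1) = "unit" (system_hr3) = department

Marketing employees in system_hr1: 2
Marketing employees in system_hr3: 3

Total in Marketing: 2 + 3 = 5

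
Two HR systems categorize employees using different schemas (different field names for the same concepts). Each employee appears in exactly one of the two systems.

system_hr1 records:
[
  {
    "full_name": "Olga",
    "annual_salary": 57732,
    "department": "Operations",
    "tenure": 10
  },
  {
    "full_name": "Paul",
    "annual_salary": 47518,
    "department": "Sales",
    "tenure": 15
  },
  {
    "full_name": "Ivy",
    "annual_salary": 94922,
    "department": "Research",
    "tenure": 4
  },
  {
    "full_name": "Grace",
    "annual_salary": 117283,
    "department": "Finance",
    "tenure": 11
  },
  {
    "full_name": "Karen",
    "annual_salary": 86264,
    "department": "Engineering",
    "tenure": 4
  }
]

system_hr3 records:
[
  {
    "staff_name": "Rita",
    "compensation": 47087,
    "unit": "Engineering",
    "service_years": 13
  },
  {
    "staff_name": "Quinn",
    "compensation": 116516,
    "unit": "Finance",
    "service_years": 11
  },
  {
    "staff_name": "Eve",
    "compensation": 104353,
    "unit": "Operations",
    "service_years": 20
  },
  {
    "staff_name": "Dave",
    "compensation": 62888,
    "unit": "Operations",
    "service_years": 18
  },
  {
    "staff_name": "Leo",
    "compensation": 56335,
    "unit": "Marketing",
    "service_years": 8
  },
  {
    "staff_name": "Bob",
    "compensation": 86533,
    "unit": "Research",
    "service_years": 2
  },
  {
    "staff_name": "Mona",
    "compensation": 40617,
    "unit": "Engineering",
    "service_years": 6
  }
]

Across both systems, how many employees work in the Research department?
2

Schema mapping: "department" (system_hr1) = "unit" (system_hr3) = department

Research employees in system_hr1: 1
Research employees in system_hr3: 1

Total in Research: 1 + 1 = 2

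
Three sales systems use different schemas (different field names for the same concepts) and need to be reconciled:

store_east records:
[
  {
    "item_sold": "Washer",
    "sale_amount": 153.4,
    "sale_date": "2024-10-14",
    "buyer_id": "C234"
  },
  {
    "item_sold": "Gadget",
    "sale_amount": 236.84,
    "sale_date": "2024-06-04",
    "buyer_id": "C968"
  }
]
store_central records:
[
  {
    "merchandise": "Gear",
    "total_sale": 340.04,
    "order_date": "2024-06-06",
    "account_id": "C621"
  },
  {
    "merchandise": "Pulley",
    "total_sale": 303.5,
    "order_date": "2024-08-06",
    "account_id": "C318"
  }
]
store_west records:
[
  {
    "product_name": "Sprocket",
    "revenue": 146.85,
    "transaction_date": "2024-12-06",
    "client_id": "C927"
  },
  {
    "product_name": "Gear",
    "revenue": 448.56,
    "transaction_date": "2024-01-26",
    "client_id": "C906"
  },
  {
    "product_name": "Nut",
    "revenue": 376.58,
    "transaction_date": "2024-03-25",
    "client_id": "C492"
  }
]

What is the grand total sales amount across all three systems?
2005.77

Schema reconciliation - all amount fields map to sale amount:

store_east (sale_amount): 390.24
store_central (total_sale): 643.54
store_west (revenue): 971.99

Grand total: 2005.77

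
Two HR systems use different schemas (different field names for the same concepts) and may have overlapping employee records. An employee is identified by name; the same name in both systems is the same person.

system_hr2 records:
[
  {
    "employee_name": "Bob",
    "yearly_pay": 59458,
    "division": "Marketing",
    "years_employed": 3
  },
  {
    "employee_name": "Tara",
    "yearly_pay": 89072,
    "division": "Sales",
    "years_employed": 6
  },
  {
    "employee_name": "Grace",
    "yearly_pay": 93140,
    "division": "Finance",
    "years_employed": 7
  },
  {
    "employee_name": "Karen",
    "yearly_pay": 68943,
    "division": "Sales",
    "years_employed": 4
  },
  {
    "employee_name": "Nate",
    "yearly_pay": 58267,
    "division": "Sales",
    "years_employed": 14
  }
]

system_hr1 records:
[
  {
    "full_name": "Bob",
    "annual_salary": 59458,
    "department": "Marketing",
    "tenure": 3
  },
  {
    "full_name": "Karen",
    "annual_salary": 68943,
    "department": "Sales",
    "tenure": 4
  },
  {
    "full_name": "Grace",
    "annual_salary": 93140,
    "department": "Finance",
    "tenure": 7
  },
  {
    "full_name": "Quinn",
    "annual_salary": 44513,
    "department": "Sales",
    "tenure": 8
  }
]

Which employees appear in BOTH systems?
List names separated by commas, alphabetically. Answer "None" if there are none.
Bob, Grace, Karen

Schema mapping: "employee_name" (system_hr2) = "full_name" (system_hr1) = employee name

Names in system_hr2: ['Bob', 'Grace', 'Karen', 'Nate', 'Tara']
Names in system_hr1: ['Bob', 'Grace', 'Karen', 'Quinn']

Intersection: ['Bob', 'Grace', 'Karen']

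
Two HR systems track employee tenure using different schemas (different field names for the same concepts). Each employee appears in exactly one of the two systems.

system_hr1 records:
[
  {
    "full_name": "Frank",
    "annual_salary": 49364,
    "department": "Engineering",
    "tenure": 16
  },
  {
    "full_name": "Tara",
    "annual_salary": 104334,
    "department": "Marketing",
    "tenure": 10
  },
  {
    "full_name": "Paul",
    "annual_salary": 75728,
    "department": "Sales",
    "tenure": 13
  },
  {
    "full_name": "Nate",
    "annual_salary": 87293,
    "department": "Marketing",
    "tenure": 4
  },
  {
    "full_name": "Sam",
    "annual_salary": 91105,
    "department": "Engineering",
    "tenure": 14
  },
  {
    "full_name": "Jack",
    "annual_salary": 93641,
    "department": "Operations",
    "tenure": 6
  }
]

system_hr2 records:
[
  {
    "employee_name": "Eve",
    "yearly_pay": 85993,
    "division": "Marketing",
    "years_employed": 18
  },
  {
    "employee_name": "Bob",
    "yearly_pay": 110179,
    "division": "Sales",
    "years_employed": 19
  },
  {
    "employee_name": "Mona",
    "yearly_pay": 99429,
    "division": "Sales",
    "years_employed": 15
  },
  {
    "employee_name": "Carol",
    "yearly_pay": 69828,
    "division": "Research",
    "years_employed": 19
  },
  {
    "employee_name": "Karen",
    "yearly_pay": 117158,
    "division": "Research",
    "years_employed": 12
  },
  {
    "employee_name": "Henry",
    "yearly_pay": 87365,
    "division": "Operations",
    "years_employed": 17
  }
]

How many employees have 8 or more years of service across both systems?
10

Reconcile schemas: "tenure" (system_hr1) = "years_employed" (system_hr2) = years of service

From system_hr1: 4 employees with >= 8 years
From system_hr2: 6 employees with >= 8 years

Total: 4 + 6 = 10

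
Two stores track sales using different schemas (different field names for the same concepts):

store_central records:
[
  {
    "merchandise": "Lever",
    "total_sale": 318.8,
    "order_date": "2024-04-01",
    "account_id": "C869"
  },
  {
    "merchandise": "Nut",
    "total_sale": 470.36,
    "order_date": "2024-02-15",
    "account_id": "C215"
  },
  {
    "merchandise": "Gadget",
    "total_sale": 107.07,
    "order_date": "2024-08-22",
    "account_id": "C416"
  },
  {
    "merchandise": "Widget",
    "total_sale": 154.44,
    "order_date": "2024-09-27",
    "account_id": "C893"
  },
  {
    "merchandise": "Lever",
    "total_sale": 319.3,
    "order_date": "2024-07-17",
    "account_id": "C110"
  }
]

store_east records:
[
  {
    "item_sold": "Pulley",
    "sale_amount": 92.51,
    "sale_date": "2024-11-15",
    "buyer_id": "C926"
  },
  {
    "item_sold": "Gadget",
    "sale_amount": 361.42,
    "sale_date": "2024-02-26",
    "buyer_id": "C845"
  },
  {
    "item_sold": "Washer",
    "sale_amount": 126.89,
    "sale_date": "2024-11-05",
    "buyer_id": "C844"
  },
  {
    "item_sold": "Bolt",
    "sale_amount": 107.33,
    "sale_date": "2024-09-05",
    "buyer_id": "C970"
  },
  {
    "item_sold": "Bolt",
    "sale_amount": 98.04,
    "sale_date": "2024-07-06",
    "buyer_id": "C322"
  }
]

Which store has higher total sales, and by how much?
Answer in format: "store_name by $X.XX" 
store_central by $583.78

Schema mapping: "total_sale" (store_central) = "sale_amount" (store_east) = sale amount

Total for store_central: 1369.97
Total for store_east: 786.19

Difference: |1369.97 - 786.19| = 583.78
store_central has higher sales by $583.78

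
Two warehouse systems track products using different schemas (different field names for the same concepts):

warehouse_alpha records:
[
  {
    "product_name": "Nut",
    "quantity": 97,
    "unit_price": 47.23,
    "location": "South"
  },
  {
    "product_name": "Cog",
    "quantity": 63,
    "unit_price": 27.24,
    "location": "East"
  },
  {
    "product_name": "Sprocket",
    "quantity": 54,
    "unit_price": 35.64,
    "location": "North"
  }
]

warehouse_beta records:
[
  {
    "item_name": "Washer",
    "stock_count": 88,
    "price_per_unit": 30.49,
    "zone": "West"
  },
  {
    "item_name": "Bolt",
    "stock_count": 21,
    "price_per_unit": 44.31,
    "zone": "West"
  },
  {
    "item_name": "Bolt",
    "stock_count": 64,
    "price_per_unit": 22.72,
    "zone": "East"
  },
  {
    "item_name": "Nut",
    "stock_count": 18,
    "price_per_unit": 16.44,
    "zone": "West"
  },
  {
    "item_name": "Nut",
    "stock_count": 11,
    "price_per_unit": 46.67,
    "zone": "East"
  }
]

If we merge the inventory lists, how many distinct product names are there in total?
5

Schema mapping: "product_name" (warehouse_alpha) = "item_name" (warehouse_beta) = product name

Products in warehouse_alpha: ['Cog', 'Nut', 'Sprocket']
Products in warehouse_beta: ['Bolt', 'Nut', 'Washer']

Union (unique products): ['Bolt', 'Cog', 'Nut', 'Sprocket', 'Washer']
Count: 5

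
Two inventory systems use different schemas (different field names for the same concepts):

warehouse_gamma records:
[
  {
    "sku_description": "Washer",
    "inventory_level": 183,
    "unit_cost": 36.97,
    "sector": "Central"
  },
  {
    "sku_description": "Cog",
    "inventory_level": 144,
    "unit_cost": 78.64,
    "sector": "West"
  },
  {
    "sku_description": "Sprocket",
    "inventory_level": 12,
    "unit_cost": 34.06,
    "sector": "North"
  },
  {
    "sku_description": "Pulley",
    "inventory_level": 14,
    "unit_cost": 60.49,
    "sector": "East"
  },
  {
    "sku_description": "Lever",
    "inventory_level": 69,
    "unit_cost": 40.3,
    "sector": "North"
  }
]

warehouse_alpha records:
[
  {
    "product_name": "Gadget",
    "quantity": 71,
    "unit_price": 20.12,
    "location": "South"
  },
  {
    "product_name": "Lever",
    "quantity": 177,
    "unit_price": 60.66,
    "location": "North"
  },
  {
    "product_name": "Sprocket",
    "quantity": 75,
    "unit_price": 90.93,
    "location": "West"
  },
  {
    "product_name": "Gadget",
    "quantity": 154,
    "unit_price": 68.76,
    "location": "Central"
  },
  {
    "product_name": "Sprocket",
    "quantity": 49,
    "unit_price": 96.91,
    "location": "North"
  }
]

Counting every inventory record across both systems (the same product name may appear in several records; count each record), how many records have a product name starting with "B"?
0

Schema mapping: "sku_description" (warehouse_gamma) = "product_name" (warehouse_alpha) = product name

Records with product name starting with "B" in warehouse_gamma: 0
Records with product name starting with "B" in warehouse_alpha: 0

Total: 0 + 0 = 0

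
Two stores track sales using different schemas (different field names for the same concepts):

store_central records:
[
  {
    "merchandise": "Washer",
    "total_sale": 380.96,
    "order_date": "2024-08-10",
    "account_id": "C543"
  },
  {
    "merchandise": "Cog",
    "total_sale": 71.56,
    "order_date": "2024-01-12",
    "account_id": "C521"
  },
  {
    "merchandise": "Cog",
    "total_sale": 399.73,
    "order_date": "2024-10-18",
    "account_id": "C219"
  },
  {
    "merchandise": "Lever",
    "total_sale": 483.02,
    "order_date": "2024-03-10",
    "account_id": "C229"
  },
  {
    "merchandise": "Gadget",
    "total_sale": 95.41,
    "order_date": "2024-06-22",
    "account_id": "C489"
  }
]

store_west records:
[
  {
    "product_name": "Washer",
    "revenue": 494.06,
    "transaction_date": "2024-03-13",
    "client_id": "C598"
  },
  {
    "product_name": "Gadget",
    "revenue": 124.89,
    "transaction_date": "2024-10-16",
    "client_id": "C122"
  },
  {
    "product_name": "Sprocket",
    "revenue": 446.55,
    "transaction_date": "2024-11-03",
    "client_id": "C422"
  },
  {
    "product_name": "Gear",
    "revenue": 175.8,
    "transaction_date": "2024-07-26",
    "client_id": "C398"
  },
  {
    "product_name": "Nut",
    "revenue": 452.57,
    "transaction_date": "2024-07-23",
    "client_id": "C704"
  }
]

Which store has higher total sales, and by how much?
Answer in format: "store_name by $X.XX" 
store_west by $263.19

Schema mapping: "total_sale" (store_central) = "revenue" (store_west) = sale amount

Total for store_central: 1430.68
Total for store_west: 1693.87

Difference: |1430.68 - 1693.87| = 263.19
store_west has higher sales by $263.19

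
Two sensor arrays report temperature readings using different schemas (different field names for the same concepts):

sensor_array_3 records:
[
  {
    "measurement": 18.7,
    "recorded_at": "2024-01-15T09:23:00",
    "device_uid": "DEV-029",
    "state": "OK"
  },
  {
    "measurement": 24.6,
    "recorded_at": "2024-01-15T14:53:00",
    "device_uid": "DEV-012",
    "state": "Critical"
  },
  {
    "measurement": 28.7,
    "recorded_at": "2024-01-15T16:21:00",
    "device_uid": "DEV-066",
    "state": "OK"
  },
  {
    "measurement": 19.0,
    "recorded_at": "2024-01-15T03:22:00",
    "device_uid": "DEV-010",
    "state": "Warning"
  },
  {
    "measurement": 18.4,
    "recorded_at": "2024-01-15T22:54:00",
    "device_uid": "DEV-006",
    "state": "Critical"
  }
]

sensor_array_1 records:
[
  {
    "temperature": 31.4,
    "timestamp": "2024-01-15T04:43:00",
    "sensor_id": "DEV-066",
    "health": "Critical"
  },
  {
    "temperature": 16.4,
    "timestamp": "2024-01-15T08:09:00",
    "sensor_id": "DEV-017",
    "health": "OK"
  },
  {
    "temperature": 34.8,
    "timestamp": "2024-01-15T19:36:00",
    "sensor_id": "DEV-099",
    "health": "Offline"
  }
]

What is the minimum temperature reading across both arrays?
16.4

Schema mapping: "measurement" (sensor_array_3) = "temperature" (sensor_array_1) = temperature reading

Minimum in sensor_array_3: 18.4
Minimum in sensor_array_1: 16.4

Overall minimum: min(18.4, 16.4) = 16.4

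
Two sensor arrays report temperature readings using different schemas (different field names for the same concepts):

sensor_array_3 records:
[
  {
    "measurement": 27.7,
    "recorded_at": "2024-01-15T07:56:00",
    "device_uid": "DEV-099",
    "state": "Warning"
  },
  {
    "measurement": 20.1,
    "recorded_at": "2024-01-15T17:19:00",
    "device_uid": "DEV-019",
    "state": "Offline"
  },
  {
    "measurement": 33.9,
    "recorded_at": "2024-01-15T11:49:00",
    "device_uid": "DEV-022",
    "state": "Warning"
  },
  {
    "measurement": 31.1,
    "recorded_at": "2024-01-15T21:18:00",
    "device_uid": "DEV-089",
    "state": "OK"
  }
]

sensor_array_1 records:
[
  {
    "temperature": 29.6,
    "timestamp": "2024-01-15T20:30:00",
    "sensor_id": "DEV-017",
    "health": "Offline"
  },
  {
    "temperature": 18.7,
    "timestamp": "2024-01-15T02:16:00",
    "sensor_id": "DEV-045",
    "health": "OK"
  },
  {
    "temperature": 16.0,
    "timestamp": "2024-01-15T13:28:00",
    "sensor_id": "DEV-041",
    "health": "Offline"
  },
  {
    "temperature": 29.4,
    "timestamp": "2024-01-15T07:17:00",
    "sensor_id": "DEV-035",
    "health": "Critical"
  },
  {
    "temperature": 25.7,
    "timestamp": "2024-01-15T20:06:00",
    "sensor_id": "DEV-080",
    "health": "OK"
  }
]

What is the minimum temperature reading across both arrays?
16.0

Schema mapping: "measurement" (sensor_array_3) = "temperature" (sensor_array_1) = temperature reading

Minimum in sensor_array_3: 20.1
Minimum in sensor_array_1: 16.0

Overall minimum: min(20.1, 16.0) = 16.0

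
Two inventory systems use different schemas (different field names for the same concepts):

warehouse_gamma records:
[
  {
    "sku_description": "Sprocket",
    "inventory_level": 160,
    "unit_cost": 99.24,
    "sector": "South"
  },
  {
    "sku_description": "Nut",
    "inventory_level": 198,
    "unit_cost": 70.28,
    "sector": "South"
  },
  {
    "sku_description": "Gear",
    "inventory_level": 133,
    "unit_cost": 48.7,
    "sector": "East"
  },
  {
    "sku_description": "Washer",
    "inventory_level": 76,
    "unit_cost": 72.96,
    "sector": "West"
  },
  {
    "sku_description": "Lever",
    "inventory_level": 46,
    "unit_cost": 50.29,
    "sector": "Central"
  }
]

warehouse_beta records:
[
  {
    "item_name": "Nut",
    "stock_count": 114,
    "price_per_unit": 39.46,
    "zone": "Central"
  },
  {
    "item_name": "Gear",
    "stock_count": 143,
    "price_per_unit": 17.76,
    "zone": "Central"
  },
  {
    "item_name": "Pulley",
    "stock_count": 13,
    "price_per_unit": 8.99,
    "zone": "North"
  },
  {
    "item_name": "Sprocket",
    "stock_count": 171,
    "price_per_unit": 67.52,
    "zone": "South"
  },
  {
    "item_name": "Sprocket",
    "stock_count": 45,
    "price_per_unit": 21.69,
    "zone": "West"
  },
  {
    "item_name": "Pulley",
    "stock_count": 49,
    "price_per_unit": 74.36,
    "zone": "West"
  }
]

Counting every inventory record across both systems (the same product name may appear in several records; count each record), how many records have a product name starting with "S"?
3

Schema mapping: "sku_description" (warehouse_gamma) = "item_name" (warehouse_beta) = product name

Records with product name starting with "S" in warehouse_gamma: 1
Records with product name starting with "S" in warehouse_beta: 2

Total: 1 + 2 = 3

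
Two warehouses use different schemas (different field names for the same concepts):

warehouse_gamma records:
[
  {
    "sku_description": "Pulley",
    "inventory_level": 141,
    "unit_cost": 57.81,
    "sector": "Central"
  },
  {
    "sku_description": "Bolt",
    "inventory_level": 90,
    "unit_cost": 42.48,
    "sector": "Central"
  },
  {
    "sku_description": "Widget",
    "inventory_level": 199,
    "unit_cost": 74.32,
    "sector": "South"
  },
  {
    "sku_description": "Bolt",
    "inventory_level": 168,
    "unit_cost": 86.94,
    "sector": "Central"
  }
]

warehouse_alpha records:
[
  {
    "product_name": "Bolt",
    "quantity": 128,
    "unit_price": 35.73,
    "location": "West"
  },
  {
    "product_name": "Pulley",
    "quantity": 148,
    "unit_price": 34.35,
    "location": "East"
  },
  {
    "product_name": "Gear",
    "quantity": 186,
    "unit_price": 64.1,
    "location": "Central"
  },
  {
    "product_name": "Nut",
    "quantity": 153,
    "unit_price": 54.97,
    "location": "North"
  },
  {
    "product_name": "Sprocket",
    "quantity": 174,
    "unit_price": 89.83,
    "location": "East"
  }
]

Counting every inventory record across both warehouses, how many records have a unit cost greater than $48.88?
6

Schema mapping: "unit_cost" (warehouse_gamma) = "unit_price" (warehouse_alpha) = unit cost

Records > $48.88 in warehouse_gamma: 3
Records > $48.88 in warehouse_alpha: 3

Total count: 3 + 3 = 6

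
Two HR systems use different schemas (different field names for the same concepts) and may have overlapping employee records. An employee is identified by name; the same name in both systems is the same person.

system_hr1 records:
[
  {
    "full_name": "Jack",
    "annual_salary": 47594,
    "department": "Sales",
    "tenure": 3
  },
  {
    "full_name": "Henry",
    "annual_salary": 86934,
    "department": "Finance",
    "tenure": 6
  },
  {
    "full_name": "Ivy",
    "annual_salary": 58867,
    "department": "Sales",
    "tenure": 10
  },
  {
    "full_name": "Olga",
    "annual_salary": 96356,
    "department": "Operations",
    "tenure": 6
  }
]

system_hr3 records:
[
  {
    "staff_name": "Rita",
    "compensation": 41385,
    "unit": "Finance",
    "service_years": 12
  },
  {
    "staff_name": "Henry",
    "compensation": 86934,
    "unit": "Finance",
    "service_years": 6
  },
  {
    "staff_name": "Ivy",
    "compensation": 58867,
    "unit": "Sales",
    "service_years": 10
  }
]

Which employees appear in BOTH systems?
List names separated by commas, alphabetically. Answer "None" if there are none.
Henry, Ivy

Schema mapping: "full_name" (system_hr1) = "staff_name" (system_hr3) = employee name

Names in system_hr1: ['Henry', 'Ivy', 'Jack', 'Olga']
Names in system_hr3: ['Henry', 'Ivy', 'Rita']

Intersection: ['Henry', 'Ivy']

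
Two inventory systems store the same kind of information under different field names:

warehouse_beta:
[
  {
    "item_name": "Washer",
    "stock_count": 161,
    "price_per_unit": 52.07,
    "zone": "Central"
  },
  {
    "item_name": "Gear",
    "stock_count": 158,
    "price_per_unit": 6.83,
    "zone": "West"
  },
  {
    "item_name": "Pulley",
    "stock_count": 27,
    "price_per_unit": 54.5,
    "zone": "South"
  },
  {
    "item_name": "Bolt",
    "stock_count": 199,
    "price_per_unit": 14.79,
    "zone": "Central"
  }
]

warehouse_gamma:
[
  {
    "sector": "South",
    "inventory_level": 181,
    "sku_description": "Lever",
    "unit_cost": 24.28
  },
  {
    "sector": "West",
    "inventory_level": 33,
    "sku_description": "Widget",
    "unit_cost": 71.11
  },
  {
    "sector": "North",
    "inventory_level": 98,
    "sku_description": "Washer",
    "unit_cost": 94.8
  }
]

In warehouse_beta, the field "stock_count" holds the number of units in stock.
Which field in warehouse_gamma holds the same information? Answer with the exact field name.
inventory_level

In warehouse_beta, "stock_count" holds the number of units in stock.
The fields in warehouse_gamma are: "sector", "inventory_level", "sku_description", "unit_cost".
"inventory_level" is the match: the name refers to the same concept and its values are whole-number counts (e.g. 181, 33).
The other fields ("sector", "sku_description", "unit_cost") hold different kinds of data.

So "stock_count" in warehouse_beta corresponds to "inventory_level" in warehouse_gamma.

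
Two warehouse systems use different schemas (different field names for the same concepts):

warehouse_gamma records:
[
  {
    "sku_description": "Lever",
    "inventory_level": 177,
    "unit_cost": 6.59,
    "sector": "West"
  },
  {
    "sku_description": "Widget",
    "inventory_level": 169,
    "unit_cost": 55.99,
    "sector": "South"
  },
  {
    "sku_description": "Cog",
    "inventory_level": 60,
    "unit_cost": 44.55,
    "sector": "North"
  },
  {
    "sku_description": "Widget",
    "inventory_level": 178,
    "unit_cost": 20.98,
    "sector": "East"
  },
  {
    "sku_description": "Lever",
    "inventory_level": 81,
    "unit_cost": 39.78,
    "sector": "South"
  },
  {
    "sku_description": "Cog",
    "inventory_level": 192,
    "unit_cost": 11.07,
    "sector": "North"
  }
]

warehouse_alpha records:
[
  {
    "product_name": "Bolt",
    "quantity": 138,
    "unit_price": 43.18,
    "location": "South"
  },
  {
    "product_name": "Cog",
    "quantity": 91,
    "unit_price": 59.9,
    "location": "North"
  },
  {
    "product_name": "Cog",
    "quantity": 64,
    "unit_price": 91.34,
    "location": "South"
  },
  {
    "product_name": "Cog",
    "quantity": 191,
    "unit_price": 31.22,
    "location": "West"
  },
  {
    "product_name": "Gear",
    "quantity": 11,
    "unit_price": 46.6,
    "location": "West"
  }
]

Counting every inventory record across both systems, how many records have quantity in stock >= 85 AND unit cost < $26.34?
3

Schema mappings:
- "inventory_level" (warehouse_gamma) = "quantity" (warehouse_alpha) = quantity
- "unit_cost" (warehouse_gamma) = "unit_price" (warehouse_alpha) = unit cost

Records meeting both conditions in warehouse_gamma: 3
Records meeting both conditions in warehouse_alpha: 0

Total: 3 + 0 = 3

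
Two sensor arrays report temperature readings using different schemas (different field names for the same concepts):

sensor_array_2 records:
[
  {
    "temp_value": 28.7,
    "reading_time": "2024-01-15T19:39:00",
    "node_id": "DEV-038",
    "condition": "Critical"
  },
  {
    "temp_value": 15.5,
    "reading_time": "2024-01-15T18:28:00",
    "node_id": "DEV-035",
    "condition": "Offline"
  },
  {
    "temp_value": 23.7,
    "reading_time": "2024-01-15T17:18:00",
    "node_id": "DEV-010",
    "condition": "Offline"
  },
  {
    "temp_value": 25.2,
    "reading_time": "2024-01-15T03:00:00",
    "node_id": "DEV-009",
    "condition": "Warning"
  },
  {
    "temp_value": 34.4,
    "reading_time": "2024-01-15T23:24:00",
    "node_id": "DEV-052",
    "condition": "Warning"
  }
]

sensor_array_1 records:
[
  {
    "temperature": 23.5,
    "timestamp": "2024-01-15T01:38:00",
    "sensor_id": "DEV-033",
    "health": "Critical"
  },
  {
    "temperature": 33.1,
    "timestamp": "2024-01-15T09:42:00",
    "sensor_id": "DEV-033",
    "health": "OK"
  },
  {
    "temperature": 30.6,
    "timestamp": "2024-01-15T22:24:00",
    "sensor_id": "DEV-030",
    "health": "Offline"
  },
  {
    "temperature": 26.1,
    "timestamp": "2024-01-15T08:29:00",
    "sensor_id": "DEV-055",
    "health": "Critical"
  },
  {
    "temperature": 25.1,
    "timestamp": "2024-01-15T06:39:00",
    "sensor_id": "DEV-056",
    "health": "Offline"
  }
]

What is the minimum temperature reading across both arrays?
15.5

Schema mapping: "temp_value" (sensor_array_2) = "temperature" (sensor_array_1) = temperature reading

Minimum in sensor_array_2: 15.5
Minimum in sensor_array_1: 23.5

Overall minimum: min(15.5, 23.5) = 15.5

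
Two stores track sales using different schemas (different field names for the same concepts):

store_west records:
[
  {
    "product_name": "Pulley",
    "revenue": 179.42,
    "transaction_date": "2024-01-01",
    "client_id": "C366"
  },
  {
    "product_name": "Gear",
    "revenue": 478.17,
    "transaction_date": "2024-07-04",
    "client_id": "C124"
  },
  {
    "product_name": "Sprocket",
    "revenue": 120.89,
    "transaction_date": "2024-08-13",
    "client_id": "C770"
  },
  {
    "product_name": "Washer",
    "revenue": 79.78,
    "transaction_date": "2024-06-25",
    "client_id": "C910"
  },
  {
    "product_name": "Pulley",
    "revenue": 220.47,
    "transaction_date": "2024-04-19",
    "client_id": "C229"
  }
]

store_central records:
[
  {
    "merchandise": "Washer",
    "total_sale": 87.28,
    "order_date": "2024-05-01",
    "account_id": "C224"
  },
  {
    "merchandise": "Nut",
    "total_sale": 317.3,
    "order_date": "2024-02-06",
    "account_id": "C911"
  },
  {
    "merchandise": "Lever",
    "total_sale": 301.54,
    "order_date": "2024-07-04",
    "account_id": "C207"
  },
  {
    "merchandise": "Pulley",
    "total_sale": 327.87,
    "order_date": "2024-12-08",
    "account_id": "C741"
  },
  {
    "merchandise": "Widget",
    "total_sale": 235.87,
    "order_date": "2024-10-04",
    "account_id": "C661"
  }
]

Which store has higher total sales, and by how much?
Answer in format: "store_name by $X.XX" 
store_central by $191.13

Schema mapping: "revenue" (store_west) = "total_sale" (store_central) = sale amount

Total for store_west: 1078.73
Total for store_central: 1269.86

Difference: |1078.73 - 1269.86| = 191.13
store_central has higher sales by $191.13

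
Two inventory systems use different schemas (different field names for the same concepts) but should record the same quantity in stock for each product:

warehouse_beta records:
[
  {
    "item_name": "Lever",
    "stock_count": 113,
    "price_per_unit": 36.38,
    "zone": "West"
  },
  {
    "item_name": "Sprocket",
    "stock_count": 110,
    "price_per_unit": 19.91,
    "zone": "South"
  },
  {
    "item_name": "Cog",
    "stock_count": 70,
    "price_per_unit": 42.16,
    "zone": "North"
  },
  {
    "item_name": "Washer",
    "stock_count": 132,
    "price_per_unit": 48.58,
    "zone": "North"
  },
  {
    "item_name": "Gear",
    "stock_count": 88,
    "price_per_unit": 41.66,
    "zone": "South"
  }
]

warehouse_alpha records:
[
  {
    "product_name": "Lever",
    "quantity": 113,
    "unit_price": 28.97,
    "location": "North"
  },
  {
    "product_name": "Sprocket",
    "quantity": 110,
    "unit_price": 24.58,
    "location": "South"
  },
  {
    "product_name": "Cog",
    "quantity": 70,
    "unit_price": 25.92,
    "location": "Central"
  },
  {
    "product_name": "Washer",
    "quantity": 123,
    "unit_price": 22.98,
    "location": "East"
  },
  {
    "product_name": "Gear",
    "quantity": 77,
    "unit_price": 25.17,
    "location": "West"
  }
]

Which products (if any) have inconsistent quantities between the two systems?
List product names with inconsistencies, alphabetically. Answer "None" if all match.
Gear, Washer

Schema mappings:
- "item_name" (warehouse_beta) = "product_name" (warehouse_alpha) = product name
- "stock_count" (warehouse_beta) = "quantity" (warehouse_alpha) = quantity

Comparison:
  Lever: 113 vs 113 - MATCH
  Sprocket: 110 vs 110 - MATCH
  Cog: 70 vs 70 - MATCH
  Washer: 132 vs 123 - MISMATCH
  Gear: 88 vs 77 - MISMATCH

Products with inconsistencies: Gear, Washer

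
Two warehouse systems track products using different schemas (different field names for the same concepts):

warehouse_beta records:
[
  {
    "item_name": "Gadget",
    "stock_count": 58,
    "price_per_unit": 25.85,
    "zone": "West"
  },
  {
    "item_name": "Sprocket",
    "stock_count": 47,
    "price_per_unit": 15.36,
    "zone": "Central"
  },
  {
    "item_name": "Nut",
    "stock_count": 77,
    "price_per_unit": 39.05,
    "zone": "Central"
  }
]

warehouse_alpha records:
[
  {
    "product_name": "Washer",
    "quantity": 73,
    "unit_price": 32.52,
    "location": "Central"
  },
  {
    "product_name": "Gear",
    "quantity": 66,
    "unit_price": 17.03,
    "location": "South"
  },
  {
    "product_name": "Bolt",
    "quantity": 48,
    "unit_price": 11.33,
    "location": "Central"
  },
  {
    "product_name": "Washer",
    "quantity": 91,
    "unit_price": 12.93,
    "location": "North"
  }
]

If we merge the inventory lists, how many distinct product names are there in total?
6

Schema mapping: "item_name" (warehouse_beta) = "product_name" (warehouse_alpha) = product name

Products in warehouse_beta: ['Gadget', 'Nut', 'Sprocket']
Products in warehouse_alpha: ['Bolt', 'Gear', 'Washer']

Union (unique products): ['Bolt', 'Gadget', 'Gear', 'Nut', 'Sprocket', 'Washer']
Count: 6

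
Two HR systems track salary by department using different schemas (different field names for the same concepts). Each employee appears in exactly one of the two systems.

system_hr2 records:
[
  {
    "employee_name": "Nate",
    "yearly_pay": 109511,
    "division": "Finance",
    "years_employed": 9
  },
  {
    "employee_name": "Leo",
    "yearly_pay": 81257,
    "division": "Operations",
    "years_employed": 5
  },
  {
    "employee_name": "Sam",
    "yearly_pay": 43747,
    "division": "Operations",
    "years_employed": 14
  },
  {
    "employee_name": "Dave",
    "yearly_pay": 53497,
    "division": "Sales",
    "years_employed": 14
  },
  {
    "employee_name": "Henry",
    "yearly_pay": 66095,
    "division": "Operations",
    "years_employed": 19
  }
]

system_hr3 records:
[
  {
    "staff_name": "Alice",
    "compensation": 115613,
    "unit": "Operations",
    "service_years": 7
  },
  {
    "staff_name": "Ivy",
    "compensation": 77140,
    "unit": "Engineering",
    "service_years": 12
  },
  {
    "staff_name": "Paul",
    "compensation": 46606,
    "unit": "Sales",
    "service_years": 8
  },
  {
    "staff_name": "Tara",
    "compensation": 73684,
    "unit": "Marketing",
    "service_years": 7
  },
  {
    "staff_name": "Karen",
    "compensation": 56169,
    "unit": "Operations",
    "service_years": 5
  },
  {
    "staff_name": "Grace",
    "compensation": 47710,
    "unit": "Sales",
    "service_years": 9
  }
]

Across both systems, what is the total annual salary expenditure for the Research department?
0

Schema mappings:
- "division" (system_hr2) = "unit" (system_hr3) = department
- "yearly_pay" (system_hr2) = "compensation" (system_hr3) = salary

Research salaries from system_hr2: 0
Research salaries from system_hr3: 0

Total: 0 + 0 = 0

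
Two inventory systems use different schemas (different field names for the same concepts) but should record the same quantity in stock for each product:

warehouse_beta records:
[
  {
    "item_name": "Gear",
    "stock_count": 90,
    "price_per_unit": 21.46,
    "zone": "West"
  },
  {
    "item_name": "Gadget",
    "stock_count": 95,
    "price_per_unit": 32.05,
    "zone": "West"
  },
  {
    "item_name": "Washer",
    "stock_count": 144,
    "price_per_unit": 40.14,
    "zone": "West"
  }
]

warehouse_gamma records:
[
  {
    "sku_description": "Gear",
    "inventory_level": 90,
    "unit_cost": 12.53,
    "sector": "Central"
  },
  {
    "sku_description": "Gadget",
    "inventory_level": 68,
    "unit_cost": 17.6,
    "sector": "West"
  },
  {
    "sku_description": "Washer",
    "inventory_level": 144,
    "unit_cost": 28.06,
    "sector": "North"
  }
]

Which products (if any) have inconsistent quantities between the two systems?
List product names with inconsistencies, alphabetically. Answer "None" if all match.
Gadget

Schema mappings:
- "item_name" (warehouse_beta) = "sku_description" (warehouse_gamma) = product name
- "stock_count" (warehouse_beta) = "inventory_level" (warehouse_gamma) = quantity

Comparison:
  Gear: 90 vs 90 - MATCH
  Gadget: 95 vs 68 - MISMATCH
  Washer: 144 vs 144 - MATCH

Products with inconsistencies: Gadget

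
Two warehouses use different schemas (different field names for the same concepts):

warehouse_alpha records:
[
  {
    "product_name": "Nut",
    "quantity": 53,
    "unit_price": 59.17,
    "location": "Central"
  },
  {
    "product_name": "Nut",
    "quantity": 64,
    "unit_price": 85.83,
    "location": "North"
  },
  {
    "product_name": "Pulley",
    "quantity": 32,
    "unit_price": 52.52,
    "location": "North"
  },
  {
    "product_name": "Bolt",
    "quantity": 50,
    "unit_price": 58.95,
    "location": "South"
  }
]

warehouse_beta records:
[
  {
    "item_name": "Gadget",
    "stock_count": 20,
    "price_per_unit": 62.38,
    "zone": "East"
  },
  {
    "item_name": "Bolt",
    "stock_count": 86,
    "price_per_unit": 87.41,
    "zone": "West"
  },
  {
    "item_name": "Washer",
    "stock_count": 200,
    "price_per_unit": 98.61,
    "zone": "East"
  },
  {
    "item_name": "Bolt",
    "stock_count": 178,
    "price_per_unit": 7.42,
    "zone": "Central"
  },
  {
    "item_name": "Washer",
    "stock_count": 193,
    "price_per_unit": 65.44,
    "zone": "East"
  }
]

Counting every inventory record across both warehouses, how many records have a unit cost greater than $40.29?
8

Schema mapping: "unit_price" (warehouse_alpha) = "price_per_unit" (warehouse_beta) = unit cost

Records > $40.29 in warehouse_alpha: 4
Records > $40.29 in warehouse_beta: 4

Total count: 4 + 4 = 8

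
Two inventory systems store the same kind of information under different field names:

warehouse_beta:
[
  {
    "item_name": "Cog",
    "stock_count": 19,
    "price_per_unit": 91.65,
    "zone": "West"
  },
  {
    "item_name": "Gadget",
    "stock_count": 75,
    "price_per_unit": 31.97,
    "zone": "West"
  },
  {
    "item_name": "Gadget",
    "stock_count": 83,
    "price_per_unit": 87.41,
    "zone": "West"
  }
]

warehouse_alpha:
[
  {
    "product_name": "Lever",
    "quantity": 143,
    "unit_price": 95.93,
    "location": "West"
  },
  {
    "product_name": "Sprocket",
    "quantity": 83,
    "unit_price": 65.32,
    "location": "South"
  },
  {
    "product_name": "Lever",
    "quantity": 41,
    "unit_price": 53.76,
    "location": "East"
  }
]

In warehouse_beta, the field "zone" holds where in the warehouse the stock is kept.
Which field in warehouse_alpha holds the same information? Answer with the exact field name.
location

In warehouse_beta, "zone" holds where in the warehouse the stock is kept.
The fields in warehouse_alpha are: "product_name", "quantity", "unit_price", "location".
"location" is the match: the name refers to the same concept and its values are area labels (e.g. 'East', 'South').
The other fields ("product_name", "quantity", "unit_price") hold different kinds of data.

So "zone" in warehouse_beta corresponds to "location" in warehouse_alpha.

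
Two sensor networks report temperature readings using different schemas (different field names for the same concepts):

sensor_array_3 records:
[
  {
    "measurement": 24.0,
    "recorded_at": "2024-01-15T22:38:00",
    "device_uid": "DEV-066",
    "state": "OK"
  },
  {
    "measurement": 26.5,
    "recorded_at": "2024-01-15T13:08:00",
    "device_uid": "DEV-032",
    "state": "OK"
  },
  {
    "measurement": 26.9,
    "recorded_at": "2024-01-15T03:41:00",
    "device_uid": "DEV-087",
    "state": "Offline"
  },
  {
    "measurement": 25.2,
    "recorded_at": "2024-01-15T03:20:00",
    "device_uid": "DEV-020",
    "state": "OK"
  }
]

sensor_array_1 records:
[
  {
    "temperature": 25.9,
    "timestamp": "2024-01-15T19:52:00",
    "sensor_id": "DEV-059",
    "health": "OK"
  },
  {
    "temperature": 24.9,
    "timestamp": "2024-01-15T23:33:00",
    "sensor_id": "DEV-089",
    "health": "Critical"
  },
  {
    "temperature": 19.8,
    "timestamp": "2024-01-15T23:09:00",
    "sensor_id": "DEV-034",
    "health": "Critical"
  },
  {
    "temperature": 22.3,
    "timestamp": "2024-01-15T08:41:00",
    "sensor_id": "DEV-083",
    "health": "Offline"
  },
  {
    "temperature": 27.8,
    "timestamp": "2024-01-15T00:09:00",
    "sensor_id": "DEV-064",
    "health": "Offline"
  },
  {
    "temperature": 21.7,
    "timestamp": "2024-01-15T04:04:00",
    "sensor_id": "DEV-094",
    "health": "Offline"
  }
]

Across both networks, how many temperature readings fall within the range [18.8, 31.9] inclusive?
10

Schema mapping: "measurement" (sensor_array_3) = "temperature" (sensor_array_1) = temperature

Readings in [18.8, 31.9] from sensor_array_3: 4
Readings in [18.8, 31.9] from sensor_array_1: 6

Total count: 4 + 6 = 10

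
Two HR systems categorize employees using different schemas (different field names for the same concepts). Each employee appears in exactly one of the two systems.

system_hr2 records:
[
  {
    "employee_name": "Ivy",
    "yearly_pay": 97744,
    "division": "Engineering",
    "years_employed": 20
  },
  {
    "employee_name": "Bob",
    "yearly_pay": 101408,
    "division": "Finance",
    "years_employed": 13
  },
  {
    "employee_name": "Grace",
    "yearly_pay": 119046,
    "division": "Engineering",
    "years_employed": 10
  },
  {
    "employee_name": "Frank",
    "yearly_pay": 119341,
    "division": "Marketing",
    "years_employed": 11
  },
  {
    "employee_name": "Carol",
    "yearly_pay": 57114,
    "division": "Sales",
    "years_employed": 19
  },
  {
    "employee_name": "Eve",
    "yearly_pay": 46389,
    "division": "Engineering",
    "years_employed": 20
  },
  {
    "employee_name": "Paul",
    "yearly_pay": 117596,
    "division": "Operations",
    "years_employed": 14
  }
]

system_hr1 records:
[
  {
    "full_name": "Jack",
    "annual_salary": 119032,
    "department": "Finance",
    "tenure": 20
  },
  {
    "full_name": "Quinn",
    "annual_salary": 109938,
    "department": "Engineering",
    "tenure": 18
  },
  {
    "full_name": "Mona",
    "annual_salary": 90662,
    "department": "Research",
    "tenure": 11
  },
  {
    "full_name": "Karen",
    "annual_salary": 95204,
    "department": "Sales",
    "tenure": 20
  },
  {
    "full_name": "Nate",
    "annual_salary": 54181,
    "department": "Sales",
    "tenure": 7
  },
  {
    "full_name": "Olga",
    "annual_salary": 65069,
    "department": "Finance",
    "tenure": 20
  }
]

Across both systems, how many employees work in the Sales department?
3

Schema mapping: "division" (system_hr2) = "department" (system_hr1) = department

Sales employees in system_hr2: 1
Sales employees in system_hr1: 2

Total in Sales: 1 + 2 = 3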